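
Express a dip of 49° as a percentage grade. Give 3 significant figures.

grade % = 100 × tan 49° = 100 × 1.1504

115%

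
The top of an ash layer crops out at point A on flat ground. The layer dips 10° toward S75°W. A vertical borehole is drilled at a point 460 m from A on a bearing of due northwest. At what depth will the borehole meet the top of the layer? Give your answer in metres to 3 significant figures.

The hole lies 60° from the dip direction, so the down-dip offset is 460 × cos 60° = 230.00 m.
Depth = down-dip offset × tan(dip) = 230.00 × tan 10° = 230.00 × 0.1763
Depth = 40.56 m

40.6 m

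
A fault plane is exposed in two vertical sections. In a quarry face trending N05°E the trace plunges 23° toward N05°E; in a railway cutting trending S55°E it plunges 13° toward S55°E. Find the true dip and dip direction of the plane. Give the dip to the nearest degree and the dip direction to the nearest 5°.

Each apparent-dip line lies in the plane. As unit vectors (x east, y north, z up), v₁ plunges 23°→N05°E and v₂ plunges 13°→S55°E.
n = v₁ × v₂ = (0.425, 0.294, 0.777) (taken with n_z > 0).
Dip δ = arctan(|n_h|/n_z) = arctan(0.516/0.777) = 33.6°.
Dip direction = atan2(0.425, 0.294) = 55° (azimuth of n's horizontal projection).

true dip 34°, dip direction 055°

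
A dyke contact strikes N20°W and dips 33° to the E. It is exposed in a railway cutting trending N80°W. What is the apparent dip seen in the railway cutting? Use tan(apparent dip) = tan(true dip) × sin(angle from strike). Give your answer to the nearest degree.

29°

Angle between strike (N20°W) and section (N80°W): β = 60°.
tan α = tan 33° × sin 60° = 0.6494 × 0.8660 = 0.5624
apparent dip = arctan 0.5624 = 29.35°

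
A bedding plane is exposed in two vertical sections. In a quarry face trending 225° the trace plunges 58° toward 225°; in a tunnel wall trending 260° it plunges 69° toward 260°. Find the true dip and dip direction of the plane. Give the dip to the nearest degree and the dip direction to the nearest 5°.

true dip 70°, dip direction 280°

Each apparent-dip line lies in the plane. As unit vectors (x east, y north, z up), v₁ plunges 58°→225° and v₂ plunges 69°→260°.
The plane normal is n = v₁ × v₂ ∝ (-0.297, 0.051, 0.109).
Dip δ = arctan(|n_h|/n_z) = arctan(0.301/0.109) = 70.1°.
Dip direction = atan2(-0.297, 0.051) = 280° (azimuth of n's horizontal projection).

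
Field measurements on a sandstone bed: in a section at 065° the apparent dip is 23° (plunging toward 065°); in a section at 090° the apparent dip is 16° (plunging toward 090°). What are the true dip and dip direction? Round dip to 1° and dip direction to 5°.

The two traces are lines in the plane: v₁ = (sin 65°·cos 23°, cos 65°·cos 23°, −sin 23°), v₂ = (sin 90°·cos 16°, cos 90°·cos 16°, −sin 16°).
n = v₁ × v₂ = (0.107, 0.146, 0.374) (taken with n_z > 0).
True dip = arccos(n_z / |n|) = arccos(0.9002) = 25.8°.
The horizontal component of n points toward azimuth atan2(n_x, n_y) = 36°, the dip direction.

true dip 26°, dip direction 035°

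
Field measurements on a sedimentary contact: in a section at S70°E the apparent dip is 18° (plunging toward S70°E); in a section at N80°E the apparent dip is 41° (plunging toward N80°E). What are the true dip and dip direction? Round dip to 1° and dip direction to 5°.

The two traces are lines in the plane: v₁ = (sin 110°·cos 18°, cos 110°·cos 18°, −sin 18°), v₂ = (sin 80°·cos 41°, cos 80°·cos 41°, −sin 41°).
n = v₁ × v₂ = (0.254, 0.357, 0.359) (taken with n_z > 0).
tan δ = √(n_x²+n_y²)/n_z = 0.438/0.359, so δ = 50.7°.
Dip direction = azimuth of (n_x, n_y) = atan2(0.254, 0.357) = 35°.

true dip 51°, dip direction 035°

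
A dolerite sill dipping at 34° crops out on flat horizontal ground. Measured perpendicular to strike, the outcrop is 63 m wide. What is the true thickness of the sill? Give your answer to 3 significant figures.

35.2 m

True thickness t = w · sin(dip) = 63 × sin 34°
t = 63 × 0.5592 = 35.229 m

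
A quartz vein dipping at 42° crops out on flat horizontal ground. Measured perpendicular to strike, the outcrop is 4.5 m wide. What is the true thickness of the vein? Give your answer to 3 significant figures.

3.01 m

True thickness t = w · sin(dip) = 4.5 × sin 42°
t = 4.5 × 0.6691 = 3.011 m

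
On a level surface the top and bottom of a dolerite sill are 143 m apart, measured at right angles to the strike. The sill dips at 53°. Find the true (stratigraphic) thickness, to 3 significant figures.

True thickness t = w · sin(dip) = 143 × sin 53°
t = 143 × 0.7986 = 114.205 m

114 m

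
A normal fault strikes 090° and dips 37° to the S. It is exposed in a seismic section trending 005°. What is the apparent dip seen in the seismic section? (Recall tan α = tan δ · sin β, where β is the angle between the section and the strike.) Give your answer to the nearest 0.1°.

Angle between strike (090°) and section (005°): β = 85°.
tan(apparent dip) = tan 37° · sin 85° = 0.7507
apparent dip = arctan 0.7507 = 36.90°

36.9°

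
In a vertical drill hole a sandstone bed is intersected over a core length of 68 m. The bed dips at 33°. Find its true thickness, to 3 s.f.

57.0 m

True thickness t = h · cos(dip) = 68 × cos 33°
t = 68 × 0.8387 = 57.030 m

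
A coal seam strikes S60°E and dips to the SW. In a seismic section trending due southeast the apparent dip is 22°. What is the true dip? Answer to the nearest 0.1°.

57.4°

β = acute angle between strike S60°E and section due southeast = 15°.
tan(true dip) = tan 22° / sin 15° = 1.5610
true dip = arctan 1.5610 = 57.36°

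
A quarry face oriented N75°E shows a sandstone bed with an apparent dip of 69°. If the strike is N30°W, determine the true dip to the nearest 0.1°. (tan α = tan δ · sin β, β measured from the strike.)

69.7°

The section is 75° from the strike.
tan(true dip) = tan 69° / sin 75° = 2.6970
δ = arctan(2.6970) = 69.66°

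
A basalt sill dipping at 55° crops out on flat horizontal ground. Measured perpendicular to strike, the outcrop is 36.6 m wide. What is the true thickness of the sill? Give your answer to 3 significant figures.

30.0 m

True thickness t = w · sin(dip) = 36.6 × sin 55°
t = 36.6 × 0.8192 = 29.981 m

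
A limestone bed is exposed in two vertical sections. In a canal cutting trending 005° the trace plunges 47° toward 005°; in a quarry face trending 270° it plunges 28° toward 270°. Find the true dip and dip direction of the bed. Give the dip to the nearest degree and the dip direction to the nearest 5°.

true dip 51°, dip direction 335°

Represent each trace as a vector plunging at its apparent dip toward its trend (east-north-up frame): v₁ = (0.059, 0.679, -0.731), v₂ = (-0.883, -0.000, -0.469).
The plane normal is n = v₁ × v₂ ∝ (-0.319, 0.674, 0.600).
True dip = arccos(n_z / |n|) = arccos(0.6270) = 51.2°.
The horizontal component of n points toward azimuth atan2(n_x, n_y) = 335°, the dip direction.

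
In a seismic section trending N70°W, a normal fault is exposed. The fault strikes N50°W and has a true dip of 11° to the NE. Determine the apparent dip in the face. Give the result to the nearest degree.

Angle between strike (N50°W) and section (N70°W): β = 20°.
tan(apparent dip) = tan 11° · sin 20° = 0.0665
apparent dip = arctan 0.0665 = 3.80°

4°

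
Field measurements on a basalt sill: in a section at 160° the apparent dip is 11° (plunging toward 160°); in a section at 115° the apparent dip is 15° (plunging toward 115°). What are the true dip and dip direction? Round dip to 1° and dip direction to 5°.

Represent each trace as a vector plunging at its apparent dip toward its trend (east-north-up frame): v₁ = (0.336, -0.922, -0.191), v₂ = (0.875, -0.408, -0.259).
n = v₁ × v₂ = (0.161, -0.080, 0.670) (taken with n_z > 0).
Dip δ = arctan(|n_h|/n_z) = arctan(0.180/0.670) = 15.0°.
The horizontal component of n points toward azimuth atan2(n_x, n_y) = 116°, the dip direction.

true dip 15°, dip direction 115°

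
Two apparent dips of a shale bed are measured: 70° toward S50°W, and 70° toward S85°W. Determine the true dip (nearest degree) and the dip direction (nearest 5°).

Represent each trace as a vector plunging at its apparent dip toward its trend (east-north-up frame): v₁ = (-0.262, -0.220, -0.940), v₂ = (-0.341, -0.030, -0.940).
Cross product v₁ × v₂ gives the pole to the plane: n ∝ (-0.179, -0.074, 0.067).
True dip = arccos(n_z / |n|) = arccos(0.3279) = 70.9°.
The horizontal component of n points toward azimuth atan2(n_x, n_y) = 248°, the dip direction.

true dip 71°, dip direction 250°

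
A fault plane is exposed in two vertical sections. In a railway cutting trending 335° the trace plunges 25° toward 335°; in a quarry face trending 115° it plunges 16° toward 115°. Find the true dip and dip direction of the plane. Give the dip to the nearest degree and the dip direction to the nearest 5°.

true dip 48°, dip direction 040°

Represent each trace as a vector plunging at its apparent dip toward its trend (east-north-up frame): v₁ = (-0.383, 0.821, -0.423), v₂ = (0.871, -0.406, -0.276).
Cross product v₁ × v₂ gives the pole to the plane: n ∝ (0.398, 0.474, 0.560).
True dip = arccos(n_z / |n|) = arccos(0.6710) = 47.9°.
Dip direction = azimuth of (n_x, n_y) = atan2(0.398, 0.474) = 40°.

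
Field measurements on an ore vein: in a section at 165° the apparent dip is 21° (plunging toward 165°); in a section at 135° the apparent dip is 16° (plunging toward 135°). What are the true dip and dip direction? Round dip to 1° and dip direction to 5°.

Each apparent-dip line lies in the plane. As unit vectors (x east, y north, z up), v₁ plunges 21°→165° and v₂ plunges 16°→135°.
n = v₁ × v₂ = (0.005, -0.177, 0.449) (taken with n_z > 0).
tan δ = √(n_x²+n_y²)/n_z = 0.177/0.449, so δ = 21.5°.
The horizontal component of n points toward azimuth atan2(n_x, n_y) = 178°, the dip direction.

true dip 22°, dip direction 180°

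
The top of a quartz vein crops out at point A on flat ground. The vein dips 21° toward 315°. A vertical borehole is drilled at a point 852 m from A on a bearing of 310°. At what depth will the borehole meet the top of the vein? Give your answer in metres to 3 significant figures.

326 m

The hole lies 5° from the dip direction, so the down-dip offset is 852 × cos 5° = 848.76 m.
Depth = down-dip offset × tan(dip) = 848.76 × tan 21° = 848.76 × 0.3839
Depth = 325.81 m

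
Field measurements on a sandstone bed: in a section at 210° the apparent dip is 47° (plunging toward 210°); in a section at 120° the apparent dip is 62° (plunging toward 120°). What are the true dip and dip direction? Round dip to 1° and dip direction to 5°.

true dip 65°, dip direction 150°

The two traces are lines in the plane: v₁ = (sin 210°·cos 47°, cos 210°·cos 47°, −sin 47°), v₂ = (sin 120°·cos 62°, cos 120°·cos 62°, −sin 62°).
Cross product v₁ × v₂ gives the pole to the plane: n ∝ (0.350, -0.598, 0.320).
True dip = arccos(n_z / |n|) = arccos(0.4193) = 65.2°.
The horizontal component of n points toward azimuth atan2(n_x, n_y) = 150°, the dip direction.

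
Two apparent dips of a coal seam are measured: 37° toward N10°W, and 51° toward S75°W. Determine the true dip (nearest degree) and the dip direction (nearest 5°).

The two traces are lines in the plane: v₁ = (sin 350°·cos 37°, cos 350°·cos 37°, −sin 37°), v₂ = (sin 255°·cos 51°, cos 255°·cos 51°, −sin 51°).
Cross product v₁ × v₂ gives the pole to the plane: n ∝ (-0.709, 0.258, 0.501).
True dip = arccos(n_z / |n|) = arccos(0.5528) = 56.4°.
Dip direction = atan2(-0.709, 0.258) = 290° (azimuth of n's horizontal projection).

true dip 56°, dip direction 290°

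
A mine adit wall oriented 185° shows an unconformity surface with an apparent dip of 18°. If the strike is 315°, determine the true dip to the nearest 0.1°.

23.0°

β = acute angle between strike 315° and section 185° = 50°.
tan δ = tan α / sin β = tan 18° / sin 50° = 0.3249 / 0.7660 = 0.4242
true dip = arctan 0.4242 = 22.98°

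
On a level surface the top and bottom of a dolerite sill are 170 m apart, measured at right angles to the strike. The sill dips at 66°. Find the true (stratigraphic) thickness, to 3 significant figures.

True thickness t = w · sin(dip) = 170 × sin 66°
t = 170 × 0.9135 = 155.303 m

155 m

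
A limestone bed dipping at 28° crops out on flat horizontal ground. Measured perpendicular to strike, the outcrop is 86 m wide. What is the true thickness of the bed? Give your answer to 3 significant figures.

True thickness t = w · sin(dip) = 86 × sin 28°
t = 86 × 0.4695 = 40.375 m

40.4 m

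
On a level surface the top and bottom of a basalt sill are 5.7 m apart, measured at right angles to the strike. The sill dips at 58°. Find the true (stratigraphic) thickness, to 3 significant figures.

True thickness t = w · sin(dip) = 5.7 × sin 58°
t = 5.7 × 0.8480 = 4.834 m

4.83 m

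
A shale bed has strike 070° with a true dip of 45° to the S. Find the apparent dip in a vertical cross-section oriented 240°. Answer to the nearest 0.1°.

The section lies 10° from the strike.
tan α = tan 45° × sin 10° = 1.0000 × 0.1736 = 0.1736
α = arctan(0.1736) = 9.85°

9.9°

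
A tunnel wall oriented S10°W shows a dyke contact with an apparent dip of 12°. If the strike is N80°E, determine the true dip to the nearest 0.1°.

The section is 70° from the strike.
tan δ = tan α / sin β = tan 12° / sin 70° = 0.2126 / 0.9397 = 0.2262
δ = arctan(0.2262) = 12.75°

12.7°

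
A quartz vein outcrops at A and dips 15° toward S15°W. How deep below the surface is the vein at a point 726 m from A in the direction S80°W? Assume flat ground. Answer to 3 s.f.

82.2 m

The hole lies 65° from the dip direction, so the down-dip offset is 726 × cos 65° = 306.82 m.
Depth = down-dip offset × tan(dip) = 306.82 × tan 15° = 306.82 × 0.2679
Depth = 82.21 m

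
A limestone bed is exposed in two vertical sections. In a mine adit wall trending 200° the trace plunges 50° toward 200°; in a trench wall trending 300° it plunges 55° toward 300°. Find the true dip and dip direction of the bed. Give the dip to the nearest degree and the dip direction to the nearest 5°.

true dip 64°, dip direction 255°

Each apparent-dip line lies in the plane. As unit vectors (x east, y north, z up), v₁ plunges 50°→200° and v₂ plunges 55°→300°.
n = v₁ × v₂ = (-0.714, -0.200, 0.363) (taken with n_z > 0).
tan δ = √(n_x²+n_y²)/n_z = 0.742/0.363, so δ = 63.9°.
Dip direction = azimuth of (n_x, n_y) = atan2(-0.714, -0.200) = 254°.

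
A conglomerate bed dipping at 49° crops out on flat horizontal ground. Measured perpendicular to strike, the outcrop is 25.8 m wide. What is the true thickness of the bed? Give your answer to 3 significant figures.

19.5 m

True thickness t = w · sin(dip) = 25.8 × sin 49°
t = 25.8 × 0.7547 = 19.472 m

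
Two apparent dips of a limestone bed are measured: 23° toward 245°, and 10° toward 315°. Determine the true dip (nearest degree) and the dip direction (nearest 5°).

Each apparent-dip line lies in the plane. As unit vectors (x east, y north, z up), v₁ plunges 23°→245° and v₂ plunges 10°→315°.
n = v₁ × v₂ = (-0.340, -0.127, 0.852) (taken with n_z > 0).
Dip δ = arctan(|n_h|/n_z) = arctan(0.363/0.852) = 23.1°.
Dip direction = atan2(-0.340, -0.127) = 249° (azimuth of n's horizontal projection).

true dip 23°, dip direction 250°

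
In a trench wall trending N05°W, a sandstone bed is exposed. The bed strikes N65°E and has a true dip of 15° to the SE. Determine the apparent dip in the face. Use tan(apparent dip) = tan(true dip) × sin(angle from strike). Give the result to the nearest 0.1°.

14.1°

Angle between strike (N65°E) and section (N05°W): β = 70°.
tan(apparent dip) = tan 15° · sin 70° = 0.2518
α = arctan(0.2518) = 14.13°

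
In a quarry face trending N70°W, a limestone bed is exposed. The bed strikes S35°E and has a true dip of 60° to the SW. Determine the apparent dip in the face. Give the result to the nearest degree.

Angle between strike (S35°E) and section (N70°W): β = 35°.
tan(apparent dip) = tan 60° · sin 35° = 0.9935
apparent dip = arctan 0.9935 = 44.81°

45°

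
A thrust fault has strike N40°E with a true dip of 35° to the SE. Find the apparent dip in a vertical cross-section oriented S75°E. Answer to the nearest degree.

32°

The section lies 65° from the strike.
tan(apparent dip) = tan 35° · sin 65° = 0.6346
α = arctan(0.6346) = 32.40°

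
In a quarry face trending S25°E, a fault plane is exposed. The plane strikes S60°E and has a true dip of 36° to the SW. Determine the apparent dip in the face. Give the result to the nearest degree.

23°

Angle between strike (S60°E) and section (S25°E): β = 35°.
tan α = tan 36° × sin 35° = 0.7265 × 0.5736 = 0.4167
α = arctan(0.4167) = 22.62°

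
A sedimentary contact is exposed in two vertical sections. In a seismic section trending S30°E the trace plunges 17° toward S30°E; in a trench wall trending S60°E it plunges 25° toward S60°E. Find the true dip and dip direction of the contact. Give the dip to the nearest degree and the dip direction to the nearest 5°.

Represent each trace as a vector plunging at its apparent dip toward its trend (east-north-up frame): v₁ = (0.478, -0.828, -0.292), v₂ = (0.785, -0.453, -0.423).
Cross product v₁ × v₂ gives the pole to the plane: n ∝ (0.218, -0.027, 0.433).
tan δ = √(n_x²+n_y²)/n_z = 0.219/0.433, so δ = 26.8°.
The horizontal component of n points toward azimuth atan2(n_x, n_y) = 97°, the dip direction.

true dip 27°, dip direction 095°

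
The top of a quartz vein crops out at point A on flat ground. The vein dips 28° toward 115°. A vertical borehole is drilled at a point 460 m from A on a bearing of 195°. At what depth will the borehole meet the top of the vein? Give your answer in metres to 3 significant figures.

42.5 m

The hole lies 80° from the dip direction, so the down-dip offset is 460 × cos 80° = 79.88 m.
Depth = down-dip offset × tan(dip) = 79.88 × tan 28° = 79.88 × 0.5317
Depth = 42.47 m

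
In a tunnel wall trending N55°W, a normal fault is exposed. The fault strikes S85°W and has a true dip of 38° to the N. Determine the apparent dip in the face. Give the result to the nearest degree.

Angle between strike (S85°W) and section (N55°W): β = 40°.
tan α = tan 38° × sin 40° = 0.7813 × 0.6428 = 0.5022
α = arctan(0.5022) = 26.67°

27°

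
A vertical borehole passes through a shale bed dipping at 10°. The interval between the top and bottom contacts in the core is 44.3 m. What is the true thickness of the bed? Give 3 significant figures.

True thickness t = h · cos(dip) = 44.3 × cos 10°
t = 44.3 × 0.9848 = 43.627 m

43.6 m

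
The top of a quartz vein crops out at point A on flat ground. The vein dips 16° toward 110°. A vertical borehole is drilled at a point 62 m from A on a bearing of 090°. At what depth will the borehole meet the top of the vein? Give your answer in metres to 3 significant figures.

16.7 m

The hole lies 20° from the dip direction, so the down-dip offset is 62 × cos 20° = 58.26 m.
Depth = down-dip offset × tan(dip) = 58.26 × tan 16° = 58.26 × 0.2867
Depth = 16.71 m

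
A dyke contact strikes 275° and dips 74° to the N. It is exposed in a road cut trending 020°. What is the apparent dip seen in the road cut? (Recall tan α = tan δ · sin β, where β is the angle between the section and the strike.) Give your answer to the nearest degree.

The section lies 75° from the strike.
tan α = tan 74° × sin 75° = 3.4874 × 0.9659 = 3.3686
apparent dip = arctan 3.3686 = 73.47°

73°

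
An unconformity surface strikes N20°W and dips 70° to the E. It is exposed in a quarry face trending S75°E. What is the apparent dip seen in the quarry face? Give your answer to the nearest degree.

66°

Angle between strike (N20°W) and section (S75°E): β = 55°.
tan α = tan 70° × sin 55° = 2.7475 × 0.8192 = 2.2506
apparent dip = arctan 2.2506 = 66.04°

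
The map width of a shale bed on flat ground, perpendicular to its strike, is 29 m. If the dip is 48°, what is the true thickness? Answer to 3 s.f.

21.6 m

True thickness t = w · sin(dip) = 29 × sin 48°
t = 29 × 0.7431 = 21.551 m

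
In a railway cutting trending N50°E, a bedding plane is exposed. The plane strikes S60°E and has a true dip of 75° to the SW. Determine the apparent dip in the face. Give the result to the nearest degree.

Angle between strike (S60°E) and section (N50°E): β = 70°.
tan α = tan 75° × sin 70° = 3.7321 × 0.9397 = 3.5070
apparent dip = arctan 3.5070 = 74.08°

74°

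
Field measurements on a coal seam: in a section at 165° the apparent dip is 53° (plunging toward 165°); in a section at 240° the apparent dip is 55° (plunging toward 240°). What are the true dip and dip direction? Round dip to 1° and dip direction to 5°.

true dip 60°, dip direction 205°

The two traces are lines in the plane: v₁ = (sin 165°·cos 53°, cos 165°·cos 53°, −sin 53°), v₂ = (sin 240°·cos 55°, cos 240°·cos 55°, −sin 55°).
Cross product v₁ × v₂ gives the pole to the plane: n ∝ (-0.247, -0.524, 0.333).
True dip = arccos(n_z / |n|) = arccos(0.4986) = 60.1°.
Dip direction = atan2(-0.247, -0.524) = 205° (azimuth of n's horizontal projection).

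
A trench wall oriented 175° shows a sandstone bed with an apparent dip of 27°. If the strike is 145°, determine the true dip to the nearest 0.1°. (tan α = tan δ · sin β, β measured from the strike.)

45.5°

β = acute angle between strike 145° and section 175° = 30°.
tan δ = tan α / sin β = tan 27° / sin 30° = 0.5095 / 0.5000 = 1.0191
δ = arctan(1.0191) = 45.54°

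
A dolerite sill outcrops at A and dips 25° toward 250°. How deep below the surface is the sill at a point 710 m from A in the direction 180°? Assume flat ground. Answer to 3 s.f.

The hole lies 70° from the dip direction, so the down-dip offset is 710 × cos 70° = 242.83 m.
Depth = down-dip offset × tan(dip) = 242.83 × tan 25° = 242.83 × 0.4663
Depth = 113.24 m

113 m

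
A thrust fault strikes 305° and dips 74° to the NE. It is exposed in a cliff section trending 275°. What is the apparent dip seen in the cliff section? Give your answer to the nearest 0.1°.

Angle between strike (305°) and section (275°): β = 30°.
tan(apparent dip) = tan 74° · sin 30° = 1.7437
α = arctan(1.7437) = 60.17°

60.2°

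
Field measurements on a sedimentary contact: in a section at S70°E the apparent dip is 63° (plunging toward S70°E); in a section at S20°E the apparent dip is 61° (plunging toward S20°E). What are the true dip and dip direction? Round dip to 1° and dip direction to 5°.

Represent each trace as a vector plunging at its apparent dip toward its trend (east-north-up frame): v₁ = (0.427, -0.155, -0.891), v₂ = (0.166, -0.456, -0.875).
The plane normal is n = v₁ × v₂ ∝ (0.270, -0.225, 0.169).
True dip = arccos(n_z / |n|) = arccos(0.4322) = 64.4°.
The horizontal component of n points toward azimuth atan2(n_x, n_y) = 130°, the dip direction.

true dip 64°, dip direction 130°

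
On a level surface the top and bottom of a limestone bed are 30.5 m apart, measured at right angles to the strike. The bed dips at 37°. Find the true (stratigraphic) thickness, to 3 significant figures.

18.4 m

True thickness t = w · sin(dip) = 30.5 × sin 37°
t = 30.5 × 0.6018 = 18.355 m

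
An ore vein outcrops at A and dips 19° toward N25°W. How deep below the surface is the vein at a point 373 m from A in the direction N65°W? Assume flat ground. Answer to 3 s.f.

The hole lies 40° from the dip direction, so the down-dip offset is 373 × cos 40° = 285.73 m.
Depth = down-dip offset × tan(dip) = 285.73 × tan 19° = 285.73 × 0.3443
Depth = 98.39 m

98.4 m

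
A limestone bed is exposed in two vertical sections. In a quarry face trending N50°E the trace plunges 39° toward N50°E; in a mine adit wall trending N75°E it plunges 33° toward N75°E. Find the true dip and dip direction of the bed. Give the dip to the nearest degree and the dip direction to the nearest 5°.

true dip 40°, dip direction 035°

Represent each trace as a vector plunging at its apparent dip toward its trend (east-north-up frame): v₁ = (0.595, 0.500, -0.629), v₂ = (0.810, 0.217, -0.545).
Cross product v₁ × v₂ gives the pole to the plane: n ∝ (0.135, 0.186, 0.275).
Dip δ = arctan(|n_h|/n_z) = arctan(0.230/0.275) = 39.8°.
The horizontal component of n points toward azimuth atan2(n_x, n_y) = 36°, the dip direction.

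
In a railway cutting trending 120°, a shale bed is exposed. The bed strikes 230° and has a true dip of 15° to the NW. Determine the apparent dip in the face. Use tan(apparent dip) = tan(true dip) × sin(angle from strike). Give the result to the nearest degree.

14°

The strike is 230° and the section trends 120°; the acute angle between them is β = 70°.
tan α = tan 15° × sin 70° = 0.2679 × 0.9397 = 0.2518
apparent dip = arctan 0.2518 = 14.13°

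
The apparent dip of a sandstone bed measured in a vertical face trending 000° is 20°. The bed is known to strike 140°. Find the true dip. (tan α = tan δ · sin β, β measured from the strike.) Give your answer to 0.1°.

The section is 40° from the strike.
tan δ = tan α / sin β = tan 20° / sin 40° = 0.3640 / 0.6428 = 0.5662
true dip = arctan 0.5662 = 29.52°

29.5°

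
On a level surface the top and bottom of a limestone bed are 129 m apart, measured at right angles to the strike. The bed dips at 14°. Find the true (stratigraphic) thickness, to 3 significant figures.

31.2 m

True thickness t = w · sin(dip) = 129 × sin 14°
t = 129 × 0.2419 = 31.208 m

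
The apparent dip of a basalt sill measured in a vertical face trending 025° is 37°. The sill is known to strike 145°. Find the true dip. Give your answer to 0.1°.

41.0°

The section is 60° from the strike.
tan δ = tan α / sin β = tan 37° / sin 60° = 0.7536 / 0.8660 = 0.8701
δ = arctan(0.8701) = 41.03°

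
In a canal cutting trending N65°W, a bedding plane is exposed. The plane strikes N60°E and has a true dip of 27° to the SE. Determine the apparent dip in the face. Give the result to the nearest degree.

The strike is N60°E and the section trends N65°W; the acute angle between them is β = 55°.
tan α = tan 27° × sin 55° = 0.5095 × 0.8192 = 0.4174
α = arctan(0.4174) = 22.65°

23°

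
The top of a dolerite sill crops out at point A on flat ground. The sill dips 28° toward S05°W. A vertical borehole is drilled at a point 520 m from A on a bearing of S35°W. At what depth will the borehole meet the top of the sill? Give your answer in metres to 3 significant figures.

The hole lies 30° from the dip direction, so the down-dip offset is 520 × cos 30° = 450.33 m.
Depth = down-dip offset × tan(dip) = 450.33 × tan 28° = 450.33 × 0.5317
Depth = 239.45 m

239 m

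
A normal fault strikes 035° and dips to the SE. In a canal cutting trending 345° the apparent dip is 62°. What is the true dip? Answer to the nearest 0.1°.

The section is 50° from the strike.
tan δ = tan α / sin β = tan 62° / sin 50° = 1.8807 / 0.7660 = 2.4551
δ = arctan(2.4551) = 67.84°

67.8°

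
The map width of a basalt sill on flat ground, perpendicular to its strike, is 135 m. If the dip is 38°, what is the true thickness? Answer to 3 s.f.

True thickness t = w · sin(dip) = 135 × sin 38°
t = 135 × 0.6157 = 83.114 m

83.1 m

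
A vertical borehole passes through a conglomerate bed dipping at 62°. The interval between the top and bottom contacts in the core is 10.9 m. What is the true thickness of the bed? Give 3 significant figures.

True thickness t = h · cos(dip) = 10.9 × cos 62°
t = 10.9 × 0.4695 = 5.117 m

5.12 m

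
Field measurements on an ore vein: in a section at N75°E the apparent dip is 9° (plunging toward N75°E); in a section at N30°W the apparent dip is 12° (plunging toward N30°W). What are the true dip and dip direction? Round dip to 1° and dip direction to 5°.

Represent each trace as a vector plunging at its apparent dip toward its trend (east-north-up frame): v₁ = (0.954, 0.256, -0.156), v₂ = (-0.489, 0.847, -0.208).
n = v₁ × v₂ = (0.079, 0.275, 0.933) (taken with n_z > 0).
True dip = arccos(n_z / |n|) = arccos(0.9561) = 17.0°.
Dip direction = azimuth of (n_x, n_y) = atan2(0.079, 0.275) = 16°.

true dip 17°, dip direction 015°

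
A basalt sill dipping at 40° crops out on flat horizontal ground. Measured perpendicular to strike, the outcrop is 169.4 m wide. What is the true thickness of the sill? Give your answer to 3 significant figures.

109 m

True thickness t = w · sin(dip) = 169.4 × sin 40°
t = 169.4 × 0.6428 = 108.888 m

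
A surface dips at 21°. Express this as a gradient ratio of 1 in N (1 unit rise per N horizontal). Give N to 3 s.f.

1 : N means tan θ = 1/N, so N = 1/tan 21° = 1/0.3839

1 in 2.61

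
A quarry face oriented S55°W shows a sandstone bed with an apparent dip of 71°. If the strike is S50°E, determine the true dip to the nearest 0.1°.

The section is 75° from the strike.
tan δ = tan α / sin β = tan 71° / sin 75° = 2.9042 / 0.9659 = 3.0067
δ = arctan(3.0067) = 71.60°

71.6°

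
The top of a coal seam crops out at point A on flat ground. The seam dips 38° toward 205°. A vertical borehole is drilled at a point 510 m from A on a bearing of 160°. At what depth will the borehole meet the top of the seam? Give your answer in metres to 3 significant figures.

282 m

The hole lies 45° from the dip direction, so the down-dip offset is 510 × cos 45° = 360.62 m.
Depth = down-dip offset × tan(dip) = 360.62 × tan 38° = 360.62 × 0.7813
Depth = 281.75 m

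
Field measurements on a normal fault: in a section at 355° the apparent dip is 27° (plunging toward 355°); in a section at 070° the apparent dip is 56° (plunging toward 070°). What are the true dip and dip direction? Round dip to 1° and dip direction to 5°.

Represent each trace as a vector plunging at its apparent dip toward its trend (east-north-up frame): v₁ = (-0.078, 0.888, -0.454), v₂ = (0.525, 0.191, -0.829).
Cross product v₁ × v₂ gives the pole to the plane: n ∝ (0.649, 0.303, 0.481).
tan δ = √(n_x²+n_y²)/n_z = 0.716/0.481, so δ = 56.1°.
The horizontal component of n points toward azimuth atan2(n_x, n_y) = 65°, the dip direction.

true dip 56°, dip direction 065°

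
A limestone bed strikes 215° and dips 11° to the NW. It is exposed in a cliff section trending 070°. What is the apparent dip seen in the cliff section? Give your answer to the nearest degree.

6°

The strike is 215° and the section trends 070°; the acute angle between them is β = 35°.
tan(apparent dip) = tan 11° · sin 35° = 0.1115
α = arctan(0.1115) = 6.36°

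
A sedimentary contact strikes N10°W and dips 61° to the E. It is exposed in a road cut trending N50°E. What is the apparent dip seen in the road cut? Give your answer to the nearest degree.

Angle between strike (N10°W) and section (N50°E): β = 60°.
tan(apparent dip) = tan 61° · sin 60° = 1.5624
α = arctan(1.5624) = 57.38°

57°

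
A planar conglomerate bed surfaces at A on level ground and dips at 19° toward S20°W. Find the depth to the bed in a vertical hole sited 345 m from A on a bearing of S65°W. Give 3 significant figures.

84.0 m

The hole lies 45° from the dip direction, so the down-dip offset is 345 × cos 45° = 243.95 m.
Depth = down-dip offset × tan(dip) = 243.95 × tan 19° = 243.95 × 0.3443
Depth = 84.00 m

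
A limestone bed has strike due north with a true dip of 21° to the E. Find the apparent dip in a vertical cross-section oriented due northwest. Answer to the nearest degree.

15°

Angle between strike (due north) and section (due northwest): β = 45°.
tan α = tan 21° × sin 45° = 0.3839 × 0.7071 = 0.2714
apparent dip = arctan 0.2714 = 15.19°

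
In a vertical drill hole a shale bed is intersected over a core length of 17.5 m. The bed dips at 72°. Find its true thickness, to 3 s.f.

True thickness t = h · cos(dip) = 17.5 × cos 72°
t = 17.5 × 0.3090 = 5.408 m

5.41 m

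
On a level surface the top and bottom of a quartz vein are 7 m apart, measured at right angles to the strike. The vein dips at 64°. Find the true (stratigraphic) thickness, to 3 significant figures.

6.29 m

True thickness t = w · sin(dip) = 7 × sin 64°
t = 7 × 0.8988 = 6.292 m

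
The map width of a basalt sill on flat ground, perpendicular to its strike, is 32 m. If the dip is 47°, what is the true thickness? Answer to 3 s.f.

True thickness t = w · sin(dip) = 32 × sin 47°
t = 32 × 0.7314 = 23.403 m

23.4 m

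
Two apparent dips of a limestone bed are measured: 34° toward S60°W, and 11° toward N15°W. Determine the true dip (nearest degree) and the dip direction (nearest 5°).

The two traces are lines in the plane: v₁ = (sin 240°·cos 34°, cos 240°·cos 34°, −sin 34°), v₂ = (sin 345°·cos 11°, cos 345°·cos 11°, −sin 11°).
Cross product v₁ × v₂ gives the pole to the plane: n ∝ (-0.609, -0.005, 0.786).
Dip δ = arctan(|n_h|/n_z) = arctan(0.609/0.786) = 37.8°.
Dip direction = atan2(-0.609, -0.005) = 270° (azimuth of n's horizontal projection).

true dip 38°, dip direction 270°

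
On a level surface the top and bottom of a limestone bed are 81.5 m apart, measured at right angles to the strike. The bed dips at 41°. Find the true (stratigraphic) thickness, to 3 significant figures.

True thickness t = w · sin(dip) = 81.5 × sin 41°
t = 81.5 × 0.6561 = 53.469 m

53.5 m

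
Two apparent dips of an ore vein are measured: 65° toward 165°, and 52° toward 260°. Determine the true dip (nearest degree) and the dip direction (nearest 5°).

true dip 69°, dip direction 200°

Represent each trace as a vector plunging at its apparent dip toward its trend (east-north-up frame): v₁ = (0.109, -0.408, -0.906), v₂ = (-0.606, -0.107, -0.788).
Cross product v₁ × v₂ gives the pole to the plane: n ∝ (-0.225, -0.636, 0.259).
Dip δ = arctan(|n_h|/n_z) = arctan(0.674/0.259) = 69.0°.
Dip direction = atan2(-0.225, -0.636) = 199° (azimuth of n's horizontal projection).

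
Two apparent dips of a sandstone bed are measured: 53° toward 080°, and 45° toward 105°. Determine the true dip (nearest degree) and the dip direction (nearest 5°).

Each apparent-dip line lies in the plane. As unit vectors (x east, y north, z up), v₁ plunges 53°→080° and v₂ plunges 45°→105°.
n = v₁ × v₂ = (0.220, 0.126, 0.180) (taken with n_z > 0).
True dip = arccos(n_z / |n|) = arccos(0.5782) = 54.7°.
Dip direction = atan2(0.220, 0.126) = 60° (azimuth of n's horizontal projection).

true dip 55°, dip direction 060°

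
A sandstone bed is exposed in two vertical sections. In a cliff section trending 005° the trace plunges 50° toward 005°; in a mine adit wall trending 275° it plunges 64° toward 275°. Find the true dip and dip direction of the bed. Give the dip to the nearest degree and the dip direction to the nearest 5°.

Each apparent-dip line lies in the plane. As unit vectors (x east, y north, z up), v₁ plunges 50°→005° and v₂ plunges 64°→275°.
The plane normal is n = v₁ × v₂ ∝ (-0.546, 0.385, 0.282).
True dip = arccos(n_z / |n|) = arccos(0.3885) = 67.1°.
Dip direction = azimuth of (n_x, n_y) = atan2(-0.546, 0.385) = 305°.

true dip 67°, dip direction 305°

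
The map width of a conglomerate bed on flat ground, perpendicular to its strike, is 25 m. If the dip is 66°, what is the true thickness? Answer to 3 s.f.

True thickness t = w · sin(dip) = 25 × sin 66°
t = 25 × 0.9135 = 22.839 m

22.8 m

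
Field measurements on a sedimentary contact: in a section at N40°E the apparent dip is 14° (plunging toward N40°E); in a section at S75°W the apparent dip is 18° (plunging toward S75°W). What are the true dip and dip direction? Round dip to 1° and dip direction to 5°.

true dip 44°, dip direction 325°

Each apparent-dip line lies in the plane. As unit vectors (x east, y north, z up), v₁ plunges 14°→N40°E and v₂ plunges 18°→S75°W.
The plane normal is n = v₁ × v₂ ∝ (-0.289, 0.415, 0.529).
Dip δ = arctan(|n_h|/n_z) = arctan(0.506/0.529) = 43.7°.
Dip direction = atan2(-0.289, 0.415) = 325° (azimuth of n's horizontal projection).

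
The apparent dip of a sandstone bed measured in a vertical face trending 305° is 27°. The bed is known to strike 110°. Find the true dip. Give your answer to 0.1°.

The section is 15° from the strike.
tan δ = tan α / sin β = tan 27° / sin 15° = 0.5095 / 0.2588 = 1.9687
δ = arctan(1.9687) = 63.07°

63.1°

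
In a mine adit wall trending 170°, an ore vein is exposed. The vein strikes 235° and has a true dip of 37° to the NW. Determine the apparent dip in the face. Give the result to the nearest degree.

34°

Angle between strike (235°) and section (170°): β = 65°.
tan(apparent dip) = tan 37° · sin 65° = 0.6830
α = arctan(0.6830) = 34.33°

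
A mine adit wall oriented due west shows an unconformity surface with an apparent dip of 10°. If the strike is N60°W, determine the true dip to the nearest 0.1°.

19.4°

β = acute angle between strike N60°W and section due west = 30°.
tan(true dip) = tan 10° / sin 30° = 0.3527
true dip = arctan 0.3527 = 19.43°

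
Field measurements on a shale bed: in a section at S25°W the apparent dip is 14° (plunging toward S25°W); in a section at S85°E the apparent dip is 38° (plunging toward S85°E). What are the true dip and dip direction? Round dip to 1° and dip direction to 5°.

Each apparent-dip line lies in the plane. As unit vectors (x east, y north, z up), v₁ plunges 14°→S25°W and v₂ plunges 38°→S85°E.
Cross product v₁ × v₂ gives the pole to the plane: n ∝ (0.525, -0.442, 0.718).
Dip δ = arctan(|n_h|/n_z) = arctan(0.686/0.718) = 43.7°.
Dip direction = atan2(0.525, -0.442) = 130° (azimuth of n's horizontal projection).

true dip 44°, dip direction 130°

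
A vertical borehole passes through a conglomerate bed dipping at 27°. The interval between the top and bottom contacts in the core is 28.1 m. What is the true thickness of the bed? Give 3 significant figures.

25.0 m

True thickness t = h · cos(dip) = 28.1 × cos 27°
t = 28.1 × 0.8910 = 25.037 m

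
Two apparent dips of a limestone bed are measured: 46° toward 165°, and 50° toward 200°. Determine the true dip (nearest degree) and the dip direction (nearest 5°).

true dip 50°, dip direction 195°

Represent each trace as a vector plunging at its apparent dip toward its trend (east-north-up frame): v₁ = (0.180, -0.671, -0.719), v₂ = (-0.220, -0.604, -0.766).
Cross product v₁ × v₂ gives the pole to the plane: n ∝ (-0.080, -0.296, 0.256).
True dip = arccos(n_z / |n|) = arccos(0.6414) = 50.1°.
Dip direction = azimuth of (n_x, n_y) = atan2(-0.080, -0.296) = 195°.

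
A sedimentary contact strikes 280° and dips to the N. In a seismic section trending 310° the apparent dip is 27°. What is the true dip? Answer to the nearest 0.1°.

45.5°

The section is 30° from the strike.
tan(true dip) = tan 27° / sin 30° = 1.0191
true dip = arctan 1.0191 = 45.54°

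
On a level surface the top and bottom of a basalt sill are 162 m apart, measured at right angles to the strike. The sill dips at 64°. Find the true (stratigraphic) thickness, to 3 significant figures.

True thickness t = w · sin(dip) = 162 × sin 64°
t = 162 × 0.8988 = 145.605 m

146 m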